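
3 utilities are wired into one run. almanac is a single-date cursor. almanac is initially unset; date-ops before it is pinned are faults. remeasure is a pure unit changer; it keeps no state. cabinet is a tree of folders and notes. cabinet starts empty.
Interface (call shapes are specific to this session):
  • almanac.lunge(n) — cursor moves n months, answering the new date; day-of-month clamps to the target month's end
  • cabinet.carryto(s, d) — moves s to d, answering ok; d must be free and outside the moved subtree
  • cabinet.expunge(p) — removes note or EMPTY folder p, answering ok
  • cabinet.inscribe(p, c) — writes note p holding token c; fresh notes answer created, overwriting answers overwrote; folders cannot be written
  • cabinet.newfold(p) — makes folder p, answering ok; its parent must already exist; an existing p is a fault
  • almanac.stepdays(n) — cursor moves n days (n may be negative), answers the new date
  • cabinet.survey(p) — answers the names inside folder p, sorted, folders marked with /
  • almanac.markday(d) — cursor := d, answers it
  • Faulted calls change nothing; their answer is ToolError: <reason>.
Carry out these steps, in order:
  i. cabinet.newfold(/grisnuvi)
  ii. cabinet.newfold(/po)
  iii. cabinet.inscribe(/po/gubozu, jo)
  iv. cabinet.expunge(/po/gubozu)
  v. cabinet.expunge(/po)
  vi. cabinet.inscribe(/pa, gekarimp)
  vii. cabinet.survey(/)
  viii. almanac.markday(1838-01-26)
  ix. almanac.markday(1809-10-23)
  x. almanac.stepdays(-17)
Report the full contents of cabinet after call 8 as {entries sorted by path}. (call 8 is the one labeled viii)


Answer: {grisnuvi/, pa=gekarimp}

Derivation:
Do: cabinet.newfold[p: /grisnuvi]
See: ok
Do: cabinet.newfold[p: /po]
See: ok
Do: cabinet.inscribe[p: /po/gubozu; c: jo]
See: created
Do: cabinet.expunge[p: /po/gubozu]
See: ok
Do: cabinet.expunge[p: /po]
See: ok
Do: cabinet.inscribe[p: /pa; c: gekarimp]
See: created
Do: cabinet.survey[p: /]
See: [grisnuvi/, pa]
Do: almanac.markday[d: 1838-01-26]
See: 1838-01-26
Do: almanac.markday[d: 1809-10-23]
See: 1809-10-23
Do: almanac.stepdays[n: -17]
See: 1809-10-06


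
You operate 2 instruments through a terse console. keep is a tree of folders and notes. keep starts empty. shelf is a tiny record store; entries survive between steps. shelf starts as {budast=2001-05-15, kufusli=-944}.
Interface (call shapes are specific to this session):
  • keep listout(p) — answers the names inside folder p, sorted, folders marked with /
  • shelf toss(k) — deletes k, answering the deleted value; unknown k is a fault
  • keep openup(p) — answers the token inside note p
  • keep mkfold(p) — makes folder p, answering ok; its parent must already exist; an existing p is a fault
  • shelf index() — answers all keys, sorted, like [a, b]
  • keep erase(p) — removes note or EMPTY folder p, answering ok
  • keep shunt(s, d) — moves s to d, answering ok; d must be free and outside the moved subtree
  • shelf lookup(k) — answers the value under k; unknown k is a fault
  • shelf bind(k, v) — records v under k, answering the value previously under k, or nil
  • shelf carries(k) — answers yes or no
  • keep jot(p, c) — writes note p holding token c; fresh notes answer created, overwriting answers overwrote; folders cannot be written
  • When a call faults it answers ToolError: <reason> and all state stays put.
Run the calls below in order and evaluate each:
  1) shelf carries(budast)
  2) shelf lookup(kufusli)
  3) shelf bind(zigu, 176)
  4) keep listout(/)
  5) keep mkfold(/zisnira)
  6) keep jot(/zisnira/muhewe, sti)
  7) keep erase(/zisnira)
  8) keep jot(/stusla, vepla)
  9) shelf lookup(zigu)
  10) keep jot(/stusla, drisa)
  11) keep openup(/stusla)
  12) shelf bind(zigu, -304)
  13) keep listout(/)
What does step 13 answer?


Step: shelf carries[k='budast']
Result: yes
Step: shelf lookup[k='kufusli']
Result: -944
Step: shelf bind[k='zigu'; v='176']
Result: nil
Step: keep listout[p='/']
Result: []
Step: keep mkfold[p='/zisnira']
Result: ok
Step: keep jot[p='/zisnira/muhewe'; c='sti']
Result: created
Step: keep erase[p='/zisnira']
Result: ToolError: not empty
Step: keep jot[p='/stusla'; c='vepla']
Result: created
Step: shelf lookup[k='zigu']
Result: 176
Step: keep jot[p='/stusla'; c='drisa']
Result: overwrote
Step: keep openup[p='/stusla']
Result: drisa
Step: shelf bind[k='zigu'; v='-304']
Result: 176
Step: keep listout[p='/']
Result: [stusla, zisnira/]

Answer: [stusla, zisnira/]


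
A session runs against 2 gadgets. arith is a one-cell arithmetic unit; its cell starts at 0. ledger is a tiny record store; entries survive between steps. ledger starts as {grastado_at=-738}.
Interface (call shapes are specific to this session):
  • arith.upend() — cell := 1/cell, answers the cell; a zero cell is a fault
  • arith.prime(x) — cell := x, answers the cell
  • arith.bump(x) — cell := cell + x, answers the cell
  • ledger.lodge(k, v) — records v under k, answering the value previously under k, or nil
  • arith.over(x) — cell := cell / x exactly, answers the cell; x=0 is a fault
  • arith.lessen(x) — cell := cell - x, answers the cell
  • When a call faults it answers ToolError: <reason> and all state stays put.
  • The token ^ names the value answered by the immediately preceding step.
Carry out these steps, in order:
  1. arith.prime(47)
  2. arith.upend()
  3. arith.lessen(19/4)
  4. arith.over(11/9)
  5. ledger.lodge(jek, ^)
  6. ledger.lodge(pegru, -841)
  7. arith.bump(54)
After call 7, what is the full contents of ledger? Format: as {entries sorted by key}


>> prime(x='47')
<< 47
>> upend()
<< 1/47
>> lessen(x='19/4')
<< -889/188
>> over(x='11/9')
<< -8001/2068
>> lodge(k='jek', v='^')
<< nil
>> lodge(k='pegru', v='-841')
<< nil
>> bump(x='54')
<< 103671/2068

Answer: {grastado_at=-738, jek=-8001/2068, pegru=-841}


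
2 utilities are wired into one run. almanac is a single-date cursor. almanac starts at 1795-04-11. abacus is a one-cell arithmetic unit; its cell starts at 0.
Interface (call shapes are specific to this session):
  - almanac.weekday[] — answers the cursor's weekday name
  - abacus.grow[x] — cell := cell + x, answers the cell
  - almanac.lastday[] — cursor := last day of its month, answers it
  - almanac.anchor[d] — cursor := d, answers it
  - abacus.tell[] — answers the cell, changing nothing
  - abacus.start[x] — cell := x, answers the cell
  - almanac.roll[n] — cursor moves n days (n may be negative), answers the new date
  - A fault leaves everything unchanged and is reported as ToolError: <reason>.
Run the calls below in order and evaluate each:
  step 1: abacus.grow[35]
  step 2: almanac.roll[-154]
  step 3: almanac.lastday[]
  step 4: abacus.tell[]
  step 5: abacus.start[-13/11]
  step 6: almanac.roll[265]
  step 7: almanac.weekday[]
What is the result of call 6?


Answer: 1795-08-22

Derivation:
# grow(x→35) => 35
# roll(n→-154) => 1794-11-08
# lastday() => 1794-11-30
# tell() => 35
# start(x→-13/11) => -13/11
# roll(n→265) => 1795-08-22
# weekday() => Saturday


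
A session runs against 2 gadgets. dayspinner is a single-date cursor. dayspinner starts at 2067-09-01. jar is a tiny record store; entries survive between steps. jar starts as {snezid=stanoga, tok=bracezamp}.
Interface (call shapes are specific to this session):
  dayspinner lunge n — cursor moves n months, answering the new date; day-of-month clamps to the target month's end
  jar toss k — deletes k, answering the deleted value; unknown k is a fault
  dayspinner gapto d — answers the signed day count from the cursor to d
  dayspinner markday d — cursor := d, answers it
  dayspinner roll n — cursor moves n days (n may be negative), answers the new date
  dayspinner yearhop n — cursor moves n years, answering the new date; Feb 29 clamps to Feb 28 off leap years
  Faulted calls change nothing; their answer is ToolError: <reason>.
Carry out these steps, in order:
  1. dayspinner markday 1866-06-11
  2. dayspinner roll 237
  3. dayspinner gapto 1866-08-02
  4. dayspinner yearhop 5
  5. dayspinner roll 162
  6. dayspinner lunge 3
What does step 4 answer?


Answer: 1872-02-03

Derivation:
>> dayspinner markday(d: 1866-06-11)
<< 1866-06-11
>> dayspinner roll(n: 237)
<< 1867-02-03
>> dayspinner gapto(d: 1866-08-02)
<< -185
>> dayspinner yearhop(n: 5)
<< 1872-02-03
>> dayspinner roll(n: 162)
<< 1872-07-14
>> dayspinner lunge(n: 3)
<< 1872-10-14


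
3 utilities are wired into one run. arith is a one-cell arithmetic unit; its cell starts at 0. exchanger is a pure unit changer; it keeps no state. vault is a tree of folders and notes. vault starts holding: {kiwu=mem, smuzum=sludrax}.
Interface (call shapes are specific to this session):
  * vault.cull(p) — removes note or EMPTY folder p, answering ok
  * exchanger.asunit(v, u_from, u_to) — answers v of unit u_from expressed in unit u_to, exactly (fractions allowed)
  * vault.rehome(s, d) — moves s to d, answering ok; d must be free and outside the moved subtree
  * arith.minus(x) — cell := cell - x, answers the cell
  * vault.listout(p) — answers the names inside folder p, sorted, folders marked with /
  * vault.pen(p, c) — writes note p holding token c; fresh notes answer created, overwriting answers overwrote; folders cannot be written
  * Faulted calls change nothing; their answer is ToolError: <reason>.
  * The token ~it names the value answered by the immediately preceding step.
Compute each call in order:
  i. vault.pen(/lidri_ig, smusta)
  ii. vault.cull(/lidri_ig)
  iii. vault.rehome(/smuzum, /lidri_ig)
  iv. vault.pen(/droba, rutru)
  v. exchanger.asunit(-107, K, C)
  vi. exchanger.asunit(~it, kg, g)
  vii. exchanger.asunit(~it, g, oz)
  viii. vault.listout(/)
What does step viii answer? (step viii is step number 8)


// 1. vault.pen(p=/lidri_ig, c=smusta) == created
// 2. vault.cull(p=/lidri_ig) == ok
// 3. vault.rehome(s=/smuzum, d=/lidri_ig) == ok
// 4. vault.pen(p=/droba, c=rutru) == created
// 5. exchanger.asunit(v=-107, u_from=K, u_to=C) == -7603/20
// 6. exchanger.asunit(v=~it, u_from=kg, u_to=g) == -380150
// 7. exchanger.asunit(v=~it, u_from=g, u_to=oz) == -608240000000/45359237
// 8. vault.listout(p=/) == [droba, kiwu, lidri_ig]

Answer: [droba, kiwu, lidri_ig]


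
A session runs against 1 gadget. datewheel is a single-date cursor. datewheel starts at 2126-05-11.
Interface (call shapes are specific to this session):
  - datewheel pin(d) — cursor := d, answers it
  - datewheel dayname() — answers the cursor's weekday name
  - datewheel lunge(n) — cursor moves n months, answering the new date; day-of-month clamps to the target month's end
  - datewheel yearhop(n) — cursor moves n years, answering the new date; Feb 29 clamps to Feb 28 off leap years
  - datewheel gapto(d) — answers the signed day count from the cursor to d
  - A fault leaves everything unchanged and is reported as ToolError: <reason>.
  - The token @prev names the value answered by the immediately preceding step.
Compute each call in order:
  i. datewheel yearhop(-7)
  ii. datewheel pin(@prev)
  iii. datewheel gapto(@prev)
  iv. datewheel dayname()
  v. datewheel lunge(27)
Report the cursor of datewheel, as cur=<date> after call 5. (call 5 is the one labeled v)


Answer: cur=2121-08-11

Derivation:
~$ datewheel yearhop n: -7
:: 2119-05-11
~$ datewheel pin d: @prev
:: 2119-05-11
~$ datewheel gapto d: @prev
:: 0
~$ datewheel dayname
:: Thursday
~$ datewheel lunge n: 27
:: 2121-08-11


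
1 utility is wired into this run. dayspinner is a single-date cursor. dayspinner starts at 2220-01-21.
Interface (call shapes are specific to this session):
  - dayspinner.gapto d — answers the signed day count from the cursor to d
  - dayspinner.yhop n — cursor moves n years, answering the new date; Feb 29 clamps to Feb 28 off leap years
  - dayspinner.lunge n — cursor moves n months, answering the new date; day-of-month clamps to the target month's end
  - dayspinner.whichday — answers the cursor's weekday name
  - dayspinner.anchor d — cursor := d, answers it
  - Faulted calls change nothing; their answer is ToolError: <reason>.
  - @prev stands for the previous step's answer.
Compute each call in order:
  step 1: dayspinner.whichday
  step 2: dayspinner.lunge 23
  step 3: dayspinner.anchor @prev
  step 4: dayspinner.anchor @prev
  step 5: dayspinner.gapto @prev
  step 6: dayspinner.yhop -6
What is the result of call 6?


> whichday
  Friday
> lunge n=23
  2221-12-21
> anchor d=@prev
  2221-12-21
> anchor d=@prev
  2221-12-21
> gapto d=@prev
  0
> yhop n=-6
  2215-12-21

Answer: 2215-12-21


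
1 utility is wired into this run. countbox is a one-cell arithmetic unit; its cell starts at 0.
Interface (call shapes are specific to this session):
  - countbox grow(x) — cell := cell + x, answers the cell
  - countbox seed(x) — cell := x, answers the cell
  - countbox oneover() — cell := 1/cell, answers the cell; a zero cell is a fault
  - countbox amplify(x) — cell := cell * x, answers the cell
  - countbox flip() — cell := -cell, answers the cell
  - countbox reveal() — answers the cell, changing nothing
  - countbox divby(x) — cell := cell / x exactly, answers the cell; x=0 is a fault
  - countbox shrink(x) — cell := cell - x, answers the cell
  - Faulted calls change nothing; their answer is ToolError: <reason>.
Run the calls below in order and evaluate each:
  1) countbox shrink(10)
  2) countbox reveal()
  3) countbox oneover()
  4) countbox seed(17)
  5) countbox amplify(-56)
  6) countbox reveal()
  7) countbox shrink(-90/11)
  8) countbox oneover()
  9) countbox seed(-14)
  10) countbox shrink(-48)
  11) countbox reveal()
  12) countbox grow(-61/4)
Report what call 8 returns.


Answer: -11/10382

Derivation:
~$ countbox shrink x='10'
:: -10
~$ countbox reveal
:: -10
~$ countbox oneover
:: -1/10
~$ countbox seed x='17'
:: 17
~$ countbox amplify x='-56'
:: -952
~$ countbox reveal
:: -952
~$ countbox shrink x='-90/11'
:: -10382/11
~$ countbox oneover
:: -11/10382
~$ countbox seed x='-14'
:: -14
~$ countbox shrink x='-48'
:: 34
~$ countbox reveal
:: 34
~$ countbox grow x='-61/4'
:: 75/4


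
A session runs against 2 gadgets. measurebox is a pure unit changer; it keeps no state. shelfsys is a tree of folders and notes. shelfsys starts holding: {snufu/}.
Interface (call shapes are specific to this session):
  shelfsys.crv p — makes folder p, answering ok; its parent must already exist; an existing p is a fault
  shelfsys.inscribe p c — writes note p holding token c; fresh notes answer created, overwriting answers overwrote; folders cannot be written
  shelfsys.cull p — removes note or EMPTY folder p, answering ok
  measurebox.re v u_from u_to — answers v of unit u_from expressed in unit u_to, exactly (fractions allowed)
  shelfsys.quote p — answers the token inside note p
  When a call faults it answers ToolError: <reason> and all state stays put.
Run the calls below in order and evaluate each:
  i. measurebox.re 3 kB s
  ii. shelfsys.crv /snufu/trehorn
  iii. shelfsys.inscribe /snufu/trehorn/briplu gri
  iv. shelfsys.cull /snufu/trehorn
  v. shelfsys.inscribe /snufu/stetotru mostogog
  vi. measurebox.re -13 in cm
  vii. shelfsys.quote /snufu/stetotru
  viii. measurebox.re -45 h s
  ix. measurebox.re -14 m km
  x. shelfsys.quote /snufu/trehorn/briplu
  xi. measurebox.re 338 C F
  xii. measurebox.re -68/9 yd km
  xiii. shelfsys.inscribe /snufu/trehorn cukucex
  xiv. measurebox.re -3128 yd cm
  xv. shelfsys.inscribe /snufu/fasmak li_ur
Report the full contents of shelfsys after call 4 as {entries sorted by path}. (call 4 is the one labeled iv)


Act: re[3; kB; s]
Obs: ToolError: incompatible units
Act: crv[/snufu/trehorn]
Obs: ok
Act: inscribe[/snufu/trehorn/briplu; gri]
Obs: created
Act: cull[/snufu/trehorn]
Obs: ToolError: not empty
Act: inscribe[/snufu/stetotru; mostogog]
Obs: created
Act: re[-13; in; cm]
Obs: -1651/50
Act: quote[/snufu/stetotru]
Obs: mostogog
Act: re[-45; h; s]
Obs: -162000
Act: re[-14; m; km]
Obs: -7/500
Act: quote[/snufu/trehorn/briplu]
Obs: gri
Act: re[338; C; F]
Obs: 3202/5
Act: re[-68/9; yd; km]
Obs: -2159/312500
Act: inscribe[/snufu/trehorn; cukucex]
Obs: ToolError: is a directory
Act: re[-3128; yd; cm]
Obs: -7150608/25
Act: inscribe[/snufu/fasmak; li_ur]
Obs: created

Answer: {snufu/, snufu/trehorn/, snufu/trehorn/briplu=gri}


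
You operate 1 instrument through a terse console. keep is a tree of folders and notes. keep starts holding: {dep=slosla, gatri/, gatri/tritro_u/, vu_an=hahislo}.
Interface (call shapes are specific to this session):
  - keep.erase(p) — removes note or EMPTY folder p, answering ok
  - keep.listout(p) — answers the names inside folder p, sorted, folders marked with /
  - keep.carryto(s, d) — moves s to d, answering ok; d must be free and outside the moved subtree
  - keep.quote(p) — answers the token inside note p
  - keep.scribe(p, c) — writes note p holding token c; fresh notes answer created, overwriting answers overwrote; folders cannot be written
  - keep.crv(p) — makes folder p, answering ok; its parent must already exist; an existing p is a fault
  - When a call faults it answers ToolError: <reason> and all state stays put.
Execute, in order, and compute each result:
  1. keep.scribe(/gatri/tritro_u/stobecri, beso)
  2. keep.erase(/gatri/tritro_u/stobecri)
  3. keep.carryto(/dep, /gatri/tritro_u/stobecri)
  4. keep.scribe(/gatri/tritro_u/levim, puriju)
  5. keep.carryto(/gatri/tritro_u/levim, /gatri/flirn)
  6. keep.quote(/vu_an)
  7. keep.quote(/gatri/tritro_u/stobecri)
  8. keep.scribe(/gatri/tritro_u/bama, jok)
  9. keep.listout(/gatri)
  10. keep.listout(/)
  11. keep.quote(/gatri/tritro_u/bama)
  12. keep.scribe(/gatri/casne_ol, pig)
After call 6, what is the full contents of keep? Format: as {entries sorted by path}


Answer: {gatri/, gatri/flirn=puriju, gatri/tritro_u/, gatri/tritro_u/stobecri=slosla, vu_an=hahislo}

Derivation:
% scribe(p→/gatri/tritro_u/stobecri, c→beso) : created
% erase(p→/gatri/tritro_u/stobecri) : ok
% carryto(s→/dep, d→/gatri/tritro_u/stobecri) : ok
% scribe(p→/gatri/tritro_u/levim, c→puriju) : created
% carryto(s→/gatri/tritro_u/levim, d→/gatri/flirn) : ok
% quote(p→/vu_an) : hahislo
% quote(p→/gatri/tritro_u/stobecri) : slosla
% scribe(p→/gatri/tritro_u/bama, c→jok) : created
% listout(p→/gatri) : [flirn, tritro_u/]
% listout(p→/) : [gatri/, vu_an]
% quote(p→/gatri/tritro_u/bama) : jok
% scribe(p→/gatri/casne_ol, c→pig) : created


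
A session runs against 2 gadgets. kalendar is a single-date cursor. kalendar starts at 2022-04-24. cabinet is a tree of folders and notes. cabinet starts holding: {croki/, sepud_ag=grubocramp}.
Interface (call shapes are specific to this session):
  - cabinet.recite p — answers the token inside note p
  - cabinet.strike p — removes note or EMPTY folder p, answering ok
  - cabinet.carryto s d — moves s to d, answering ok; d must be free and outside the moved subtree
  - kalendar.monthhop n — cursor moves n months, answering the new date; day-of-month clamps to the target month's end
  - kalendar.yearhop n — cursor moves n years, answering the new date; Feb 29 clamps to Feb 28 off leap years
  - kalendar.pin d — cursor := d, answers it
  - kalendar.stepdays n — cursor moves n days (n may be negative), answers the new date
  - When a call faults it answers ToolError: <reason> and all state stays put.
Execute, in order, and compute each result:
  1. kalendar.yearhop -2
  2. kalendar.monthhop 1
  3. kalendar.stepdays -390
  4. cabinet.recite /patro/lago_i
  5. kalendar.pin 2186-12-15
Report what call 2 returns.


>>> kalendar.yearhop n=-2
:: 2020-04-24
>>> kalendar.monthhop n=1
:: 2020-05-24
>>> kalendar.stepdays n=-390
:: 2019-04-30
>>> cabinet.recite p=/patro/lago_i
:: ToolError: not found
>>> kalendar.pin d=2186-12-15
:: 2186-12-15

Answer: 2020-05-24


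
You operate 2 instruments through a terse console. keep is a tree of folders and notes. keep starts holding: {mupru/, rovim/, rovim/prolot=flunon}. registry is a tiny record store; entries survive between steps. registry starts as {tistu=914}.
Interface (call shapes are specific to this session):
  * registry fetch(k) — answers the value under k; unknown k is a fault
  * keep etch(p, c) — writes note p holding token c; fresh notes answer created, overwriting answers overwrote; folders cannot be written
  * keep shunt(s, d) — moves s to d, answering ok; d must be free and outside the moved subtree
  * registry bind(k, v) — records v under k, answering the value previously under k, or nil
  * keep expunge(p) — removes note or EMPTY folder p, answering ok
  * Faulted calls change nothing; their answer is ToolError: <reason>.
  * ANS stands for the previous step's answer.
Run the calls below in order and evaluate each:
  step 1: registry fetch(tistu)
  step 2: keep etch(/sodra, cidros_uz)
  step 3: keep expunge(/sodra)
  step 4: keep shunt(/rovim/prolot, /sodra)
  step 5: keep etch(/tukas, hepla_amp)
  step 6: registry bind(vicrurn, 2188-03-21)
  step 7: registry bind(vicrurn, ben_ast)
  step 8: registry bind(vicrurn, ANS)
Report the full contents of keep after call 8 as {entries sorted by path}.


Answer: {mupru/, rovim/, sodra=flunon, tukas=hepla_amp}

Derivation:
Step: registry fetch[k→tistu]
Result: 914
Step: keep etch[p→/sodra; c→cidros_uz]
Result: created
Step: keep expunge[p→/sodra]
Result: ok
Step: keep shunt[s→/rovim/prolot; d→/sodra]
Result: ok
Step: keep etch[p→/tukas; c→hepla_amp]
Result: created
Step: registry bind[k→vicrurn; v→2188-03-21]
Result: nil
Step: registry bind[k→vicrurn; v→ben_ast]
Result: 2188-03-21
Step: registry bind[k→vicrurn; v→ANS]
Result: ben_ast


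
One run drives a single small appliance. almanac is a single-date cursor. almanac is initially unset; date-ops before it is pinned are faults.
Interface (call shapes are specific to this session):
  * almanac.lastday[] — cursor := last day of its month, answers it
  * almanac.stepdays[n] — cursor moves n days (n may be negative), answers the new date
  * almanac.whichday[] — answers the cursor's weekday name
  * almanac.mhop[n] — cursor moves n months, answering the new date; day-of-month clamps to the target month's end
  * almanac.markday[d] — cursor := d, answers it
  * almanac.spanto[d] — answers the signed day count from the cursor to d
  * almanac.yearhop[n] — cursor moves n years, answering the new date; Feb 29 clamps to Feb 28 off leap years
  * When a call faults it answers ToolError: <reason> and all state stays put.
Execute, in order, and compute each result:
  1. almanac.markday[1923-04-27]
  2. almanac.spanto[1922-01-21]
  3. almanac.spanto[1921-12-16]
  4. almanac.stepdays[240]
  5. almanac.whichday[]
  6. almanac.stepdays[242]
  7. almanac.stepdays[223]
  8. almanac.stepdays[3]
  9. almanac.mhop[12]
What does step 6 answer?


Step: almanac.markday[d='1923-04-27']
Result: 1923-04-27
Step: almanac.spanto[d='1922-01-21']
Result: -461
Step: almanac.spanto[d='1921-12-16']
Result: -497
Step: almanac.stepdays[n='240']
Result: 1923-12-23
Step: almanac.whichday[]
Result: Sunday
Step: almanac.stepdays[n='242']
Result: 1924-08-21
Step: almanac.stepdays[n='223']
Result: 1925-04-01
Step: almanac.stepdays[n='3']
Result: 1925-04-04
Step: almanac.mhop[n='12']
Result: 1926-04-04

Answer: 1924-08-21


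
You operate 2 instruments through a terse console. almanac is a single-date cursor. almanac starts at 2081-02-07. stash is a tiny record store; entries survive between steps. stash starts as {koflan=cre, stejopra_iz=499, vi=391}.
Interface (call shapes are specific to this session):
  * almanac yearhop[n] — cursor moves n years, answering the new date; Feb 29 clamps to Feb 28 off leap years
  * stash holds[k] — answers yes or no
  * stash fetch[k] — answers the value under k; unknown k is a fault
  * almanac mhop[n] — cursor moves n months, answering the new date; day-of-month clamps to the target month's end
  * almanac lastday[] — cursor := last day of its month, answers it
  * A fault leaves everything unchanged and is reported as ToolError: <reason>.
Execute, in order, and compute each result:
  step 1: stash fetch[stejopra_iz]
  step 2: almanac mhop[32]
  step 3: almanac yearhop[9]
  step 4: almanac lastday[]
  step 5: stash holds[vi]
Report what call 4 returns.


$ stash fetch stejopra_iz
  499
$ almanac mhop 32
  2083-10-07
$ almanac yearhop 9
  2092-10-07
$ almanac lastday
  2092-10-31
$ stash holds vi
  yes

Answer: 2092-10-31


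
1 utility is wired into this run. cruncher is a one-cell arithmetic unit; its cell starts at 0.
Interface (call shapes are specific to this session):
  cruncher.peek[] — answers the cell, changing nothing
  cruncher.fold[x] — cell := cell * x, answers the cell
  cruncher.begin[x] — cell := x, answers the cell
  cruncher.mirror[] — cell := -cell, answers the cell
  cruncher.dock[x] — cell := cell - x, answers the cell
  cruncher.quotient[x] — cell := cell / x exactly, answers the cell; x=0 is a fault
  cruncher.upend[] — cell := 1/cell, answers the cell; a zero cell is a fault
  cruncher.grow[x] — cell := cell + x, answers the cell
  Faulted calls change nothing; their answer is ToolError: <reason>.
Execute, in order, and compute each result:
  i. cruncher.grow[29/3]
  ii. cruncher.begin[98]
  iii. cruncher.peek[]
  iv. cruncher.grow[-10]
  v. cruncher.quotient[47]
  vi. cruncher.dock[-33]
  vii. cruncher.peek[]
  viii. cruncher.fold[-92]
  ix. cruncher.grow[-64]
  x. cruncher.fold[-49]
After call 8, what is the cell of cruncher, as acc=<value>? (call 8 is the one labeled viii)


Answer: acc=-150788/47

Derivation:
// 1. cruncher.grow(x→29/3) ~> 29/3
// 2. cruncher.begin(x→98) ~> 98
// 3. cruncher.peek() ~> 98
// 4. cruncher.grow(x→-10) ~> 88
// 5. cruncher.quotient(x→47) ~> 88/47
// 6. cruncher.dock(x→-33) ~> 1639/47
// 7. cruncher.peek() ~> 1639/47
// 8. cruncher.fold(x→-92) ~> -150788/47
// 9. cruncher.grow(x→-64) ~> -153796/47
// 10. cruncher.fold(x→-49) ~> 7536004/47


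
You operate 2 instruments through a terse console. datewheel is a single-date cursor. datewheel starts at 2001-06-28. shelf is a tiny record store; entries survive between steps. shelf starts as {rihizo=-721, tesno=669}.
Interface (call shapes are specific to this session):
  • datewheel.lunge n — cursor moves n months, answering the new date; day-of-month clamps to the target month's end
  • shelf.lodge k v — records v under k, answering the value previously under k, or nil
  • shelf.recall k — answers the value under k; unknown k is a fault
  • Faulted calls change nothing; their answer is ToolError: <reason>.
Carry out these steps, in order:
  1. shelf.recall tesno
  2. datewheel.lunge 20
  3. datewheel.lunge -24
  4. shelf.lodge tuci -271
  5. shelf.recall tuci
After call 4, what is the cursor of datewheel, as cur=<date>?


Answer: cur=2001-02-28

Derivation:
$ shelf.recall k=tesno
  669
$ datewheel.lunge n=20
  2003-02-28
$ datewheel.lunge n=-24
  2001-02-28
$ shelf.lodge k=tuci v=-271
  nil
$ shelf.recall k=tuci
  -271


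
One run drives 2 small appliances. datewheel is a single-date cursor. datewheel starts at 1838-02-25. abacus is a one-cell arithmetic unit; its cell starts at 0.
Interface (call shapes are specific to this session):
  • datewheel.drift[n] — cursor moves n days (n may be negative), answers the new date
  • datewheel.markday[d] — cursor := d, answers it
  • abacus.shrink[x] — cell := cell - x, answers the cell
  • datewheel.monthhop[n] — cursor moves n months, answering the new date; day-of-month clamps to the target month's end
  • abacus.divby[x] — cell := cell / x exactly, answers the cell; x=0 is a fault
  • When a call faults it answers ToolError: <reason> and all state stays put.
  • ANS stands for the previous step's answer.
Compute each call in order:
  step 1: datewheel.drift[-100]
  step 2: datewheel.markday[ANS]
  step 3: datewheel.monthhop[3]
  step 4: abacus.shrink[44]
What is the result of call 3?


CALL drift[n='-100']
RET  1837-11-17
CALL markday[d='ANS']
RET  1837-11-17
CALL monthhop[n='3']
RET  1838-02-17
CALL shrink[x='44']
RET  -44

Answer: 1838-02-17


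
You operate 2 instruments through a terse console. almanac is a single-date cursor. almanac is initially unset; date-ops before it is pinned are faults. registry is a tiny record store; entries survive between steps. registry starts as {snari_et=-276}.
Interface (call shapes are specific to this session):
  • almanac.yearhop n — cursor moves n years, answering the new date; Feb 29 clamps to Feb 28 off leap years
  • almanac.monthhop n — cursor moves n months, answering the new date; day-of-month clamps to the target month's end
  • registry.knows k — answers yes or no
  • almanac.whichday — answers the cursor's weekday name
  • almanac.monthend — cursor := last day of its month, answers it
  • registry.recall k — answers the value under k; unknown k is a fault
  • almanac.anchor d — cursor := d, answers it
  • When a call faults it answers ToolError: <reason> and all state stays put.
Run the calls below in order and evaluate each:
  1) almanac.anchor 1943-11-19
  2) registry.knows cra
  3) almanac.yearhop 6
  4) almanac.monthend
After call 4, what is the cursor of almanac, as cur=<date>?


Answer: cur=1949-11-30

Derivation:
Now I run almanac.anchor on d: 1943-11-19, yielding 1943-11-19.
I run registry.knows on k: cra, → no.
I use almanac.yearhop on n: 6, which returns 1949-11-19.
Using almanac.monthend(): 1949-11-30.


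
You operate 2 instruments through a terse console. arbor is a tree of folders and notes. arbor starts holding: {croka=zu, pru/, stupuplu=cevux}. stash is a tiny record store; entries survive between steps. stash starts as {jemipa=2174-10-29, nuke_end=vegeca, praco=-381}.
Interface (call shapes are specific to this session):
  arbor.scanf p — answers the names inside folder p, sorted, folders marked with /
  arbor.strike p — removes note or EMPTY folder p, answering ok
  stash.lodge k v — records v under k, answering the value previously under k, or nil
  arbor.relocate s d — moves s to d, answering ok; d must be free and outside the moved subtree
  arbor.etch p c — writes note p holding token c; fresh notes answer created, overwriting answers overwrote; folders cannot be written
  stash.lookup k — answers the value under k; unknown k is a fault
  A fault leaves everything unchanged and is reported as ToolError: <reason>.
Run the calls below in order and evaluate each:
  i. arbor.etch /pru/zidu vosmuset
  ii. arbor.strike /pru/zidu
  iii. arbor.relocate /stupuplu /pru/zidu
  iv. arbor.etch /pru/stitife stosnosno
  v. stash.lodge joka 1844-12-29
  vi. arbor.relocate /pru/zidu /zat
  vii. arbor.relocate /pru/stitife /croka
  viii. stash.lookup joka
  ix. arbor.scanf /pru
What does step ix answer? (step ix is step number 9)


Answer: [stitife]

Derivation:
;; 1. etch(p: /pru/zidu, c: vosmuset) == created
;; 2. strike(p: /pru/zidu) == ok
;; 3. relocate(s: /stupuplu, d: /pru/zidu) == ok
;; 4. etch(p: /pru/stitife, c: stosnosno) == created
;; 5. lodge(k: joka, v: 1844-12-29) == nil
;; 6. relocate(s: /pru/zidu, d: /zat) == ok
;; 7. relocate(s: /pru/stitife, d: /croka) == ToolError: exists
;; 8. lookup(k: joka) == 1844-12-29
;; 9. scanf(p: /pru) == [stitife]


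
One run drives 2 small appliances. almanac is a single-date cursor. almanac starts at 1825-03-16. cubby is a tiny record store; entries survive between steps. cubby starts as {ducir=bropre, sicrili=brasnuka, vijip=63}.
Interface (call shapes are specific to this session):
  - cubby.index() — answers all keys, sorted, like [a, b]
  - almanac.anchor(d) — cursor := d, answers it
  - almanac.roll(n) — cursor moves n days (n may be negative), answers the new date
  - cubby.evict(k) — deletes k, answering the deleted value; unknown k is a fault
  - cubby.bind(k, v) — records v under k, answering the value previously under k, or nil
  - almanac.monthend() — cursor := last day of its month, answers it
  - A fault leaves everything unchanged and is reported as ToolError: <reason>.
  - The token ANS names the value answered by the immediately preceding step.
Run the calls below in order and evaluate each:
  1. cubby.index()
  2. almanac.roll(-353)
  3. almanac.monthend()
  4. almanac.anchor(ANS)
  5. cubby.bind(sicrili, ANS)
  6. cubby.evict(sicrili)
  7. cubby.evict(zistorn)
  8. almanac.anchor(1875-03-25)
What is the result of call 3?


Answer: 1824-03-31

Derivation:
Step: cubby.index[]
Result: [ducir, sicrili, vijip]
Step: almanac.roll[-353]
Result: 1824-03-28
Step: almanac.monthend[]
Result: 1824-03-31
Step: almanac.anchor[ANS]
Result: 1824-03-31
Step: cubby.bind[sicrili; ANS]
Result: brasnuka
Step: cubby.evict[sicrili]
Result: 1824-03-31
Step: cubby.evict[zistorn]
Result: ToolError: no such key zistorn
Step: almanac.anchor[1875-03-25]
Result: 1875-03-25


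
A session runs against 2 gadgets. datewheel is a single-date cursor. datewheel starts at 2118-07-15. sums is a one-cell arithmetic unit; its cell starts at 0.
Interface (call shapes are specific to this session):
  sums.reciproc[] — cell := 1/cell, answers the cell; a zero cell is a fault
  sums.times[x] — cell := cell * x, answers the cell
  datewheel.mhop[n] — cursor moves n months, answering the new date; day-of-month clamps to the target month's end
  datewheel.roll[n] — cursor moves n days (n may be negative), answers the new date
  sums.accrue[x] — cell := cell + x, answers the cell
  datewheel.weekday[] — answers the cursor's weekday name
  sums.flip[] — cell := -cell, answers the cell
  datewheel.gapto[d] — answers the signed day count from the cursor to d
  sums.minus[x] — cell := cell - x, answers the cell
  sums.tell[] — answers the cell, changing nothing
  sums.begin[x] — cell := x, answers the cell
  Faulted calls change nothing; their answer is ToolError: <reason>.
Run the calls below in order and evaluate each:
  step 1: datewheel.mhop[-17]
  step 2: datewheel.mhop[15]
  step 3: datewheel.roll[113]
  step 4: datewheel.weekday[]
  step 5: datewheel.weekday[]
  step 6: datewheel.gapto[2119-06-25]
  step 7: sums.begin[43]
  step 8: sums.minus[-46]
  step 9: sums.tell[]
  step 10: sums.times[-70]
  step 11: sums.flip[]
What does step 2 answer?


Answer: 2118-05-15

Derivation:
Step: mhop[-17]
Result: 2117-02-15
Step: mhop[15]
Result: 2118-05-15
Step: roll[113]
Result: 2118-09-05
Step: weekday[]
Result: Monday
Step: weekday[]
Result: Monday
Step: gapto[2119-06-25]
Result: 293
Step: begin[43]
Result: 43
Step: minus[-46]
Result: 89
Step: tell[]
Result: 89
Step: times[-70]
Result: -6230
Step: flip[]
Result: 6230


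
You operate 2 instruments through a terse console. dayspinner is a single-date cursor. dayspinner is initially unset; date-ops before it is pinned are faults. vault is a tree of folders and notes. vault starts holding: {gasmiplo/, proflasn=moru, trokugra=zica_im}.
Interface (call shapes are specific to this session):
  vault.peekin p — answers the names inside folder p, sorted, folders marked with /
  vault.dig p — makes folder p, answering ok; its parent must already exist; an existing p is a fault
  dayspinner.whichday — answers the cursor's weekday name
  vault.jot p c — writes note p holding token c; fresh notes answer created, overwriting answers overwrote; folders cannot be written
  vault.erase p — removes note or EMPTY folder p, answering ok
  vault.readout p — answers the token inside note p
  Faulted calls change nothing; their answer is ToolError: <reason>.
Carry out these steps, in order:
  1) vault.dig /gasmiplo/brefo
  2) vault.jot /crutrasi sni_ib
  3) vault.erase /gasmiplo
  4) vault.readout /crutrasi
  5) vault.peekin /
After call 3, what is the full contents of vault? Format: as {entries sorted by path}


I try vault.dig passing p: /gasmiplo/brefo: ok.
I try vault.jot passing p: /crutrasi, c: sni_ib: created.
Using vault.erase passing p: /gasmiplo, and observe ToolError: not empty.
Now I run vault.readout passing p: /crutrasi, → sni_ib.
Then vault.peekin passing p: /, — result: [crutrasi, gasmiplo/, proflasn, trokugra].

Answer: {crutrasi=sni_ib, gasmiplo/, gasmiplo/brefo/, proflasn=moru, trokugra=zica_im}


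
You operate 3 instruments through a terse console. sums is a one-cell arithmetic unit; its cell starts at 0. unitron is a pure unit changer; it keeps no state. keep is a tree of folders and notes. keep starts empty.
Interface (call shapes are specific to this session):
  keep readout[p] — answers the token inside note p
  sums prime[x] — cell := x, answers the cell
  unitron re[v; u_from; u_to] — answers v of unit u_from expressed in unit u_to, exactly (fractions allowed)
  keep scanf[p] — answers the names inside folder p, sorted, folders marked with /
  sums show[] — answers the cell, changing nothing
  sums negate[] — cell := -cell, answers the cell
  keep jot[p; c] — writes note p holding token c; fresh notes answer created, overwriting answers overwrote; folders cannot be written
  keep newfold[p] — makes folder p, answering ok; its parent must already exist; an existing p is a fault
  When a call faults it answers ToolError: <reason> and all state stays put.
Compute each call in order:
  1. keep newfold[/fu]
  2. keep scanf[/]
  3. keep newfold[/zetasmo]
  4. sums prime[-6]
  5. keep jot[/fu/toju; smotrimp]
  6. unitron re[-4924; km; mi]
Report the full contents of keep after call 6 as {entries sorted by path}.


Answer: {fu/, fu/toju=smotrimp, zetasmo/}

Derivation:
Invoking keep newfold with /fu, → ok.
I try keep scanf with /, → [fu/].
Now I run keep newfold with /zetasmo, which returns ok.
I run sums prime with -6, and see -6.
I use keep jot with /fu/toju, smotrimp, yielding created.
Using unitron re with -4924, km, mi, → -38468750/12573.


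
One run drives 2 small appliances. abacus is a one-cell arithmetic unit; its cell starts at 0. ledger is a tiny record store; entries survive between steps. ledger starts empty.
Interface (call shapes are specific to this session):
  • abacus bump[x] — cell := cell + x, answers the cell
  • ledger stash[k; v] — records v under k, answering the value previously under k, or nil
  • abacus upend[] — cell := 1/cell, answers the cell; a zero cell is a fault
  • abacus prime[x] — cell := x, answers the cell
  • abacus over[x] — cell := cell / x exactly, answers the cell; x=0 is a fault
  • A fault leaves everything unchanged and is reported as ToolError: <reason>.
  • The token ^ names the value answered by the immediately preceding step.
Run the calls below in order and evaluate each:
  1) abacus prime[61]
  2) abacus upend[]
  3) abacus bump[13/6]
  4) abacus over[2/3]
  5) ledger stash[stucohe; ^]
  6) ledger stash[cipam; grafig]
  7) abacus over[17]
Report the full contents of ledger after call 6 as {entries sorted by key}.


Answer: {cipam=grafig, stucohe=799/244}

Derivation:
-- abacus prime(x: 61) -> 61
-- abacus upend() -> 1/61
-- abacus bump(x: 13/6) -> 799/366
-- abacus over(x: 2/3) -> 799/244
-- ledger stash(k: stucohe, v: ^) -> nil
-- ledger stash(k: cipam, v: grafig) -> nil
-- abacus over(x: 17) -> 47/244


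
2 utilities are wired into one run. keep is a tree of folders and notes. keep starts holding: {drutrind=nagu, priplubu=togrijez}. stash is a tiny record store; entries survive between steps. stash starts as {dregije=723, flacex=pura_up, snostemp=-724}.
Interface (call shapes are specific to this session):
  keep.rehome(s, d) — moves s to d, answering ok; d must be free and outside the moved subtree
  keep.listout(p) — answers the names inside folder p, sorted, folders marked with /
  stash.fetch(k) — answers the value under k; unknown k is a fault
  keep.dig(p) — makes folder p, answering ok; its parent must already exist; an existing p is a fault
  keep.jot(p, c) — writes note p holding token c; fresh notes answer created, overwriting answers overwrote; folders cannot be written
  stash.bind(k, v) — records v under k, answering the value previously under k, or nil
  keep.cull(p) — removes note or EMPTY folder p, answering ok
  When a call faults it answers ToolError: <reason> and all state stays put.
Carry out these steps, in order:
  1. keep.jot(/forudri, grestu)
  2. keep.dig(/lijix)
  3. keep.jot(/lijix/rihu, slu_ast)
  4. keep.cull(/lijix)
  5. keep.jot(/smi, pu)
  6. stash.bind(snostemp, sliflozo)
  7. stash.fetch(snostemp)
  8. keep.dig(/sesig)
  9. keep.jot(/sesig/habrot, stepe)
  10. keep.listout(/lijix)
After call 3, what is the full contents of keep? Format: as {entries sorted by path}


Answer: {drutrind=nagu, forudri=grestu, lijix/, lijix/rihu=slu_ast, priplubu=togrijez}

Derivation:
~$ keep.jot p→/forudri c→grestu
= created
~$ keep.dig p→/lijix
= ok
~$ keep.jot p→/lijix/rihu c→slu_ast
= created
~$ keep.cull p→/lijix
= ToolError: not empty
~$ keep.jot p→/smi c→pu
= created
~$ stash.bind k→snostemp v→sliflozo
= -724
~$ stash.fetch k→snostemp
= sliflozo
~$ keep.dig p→/sesig
= ok
~$ keep.jot p→/sesig/habrot c→stepe
= created
~$ keep.listout p→/lijix
= [rihu]
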